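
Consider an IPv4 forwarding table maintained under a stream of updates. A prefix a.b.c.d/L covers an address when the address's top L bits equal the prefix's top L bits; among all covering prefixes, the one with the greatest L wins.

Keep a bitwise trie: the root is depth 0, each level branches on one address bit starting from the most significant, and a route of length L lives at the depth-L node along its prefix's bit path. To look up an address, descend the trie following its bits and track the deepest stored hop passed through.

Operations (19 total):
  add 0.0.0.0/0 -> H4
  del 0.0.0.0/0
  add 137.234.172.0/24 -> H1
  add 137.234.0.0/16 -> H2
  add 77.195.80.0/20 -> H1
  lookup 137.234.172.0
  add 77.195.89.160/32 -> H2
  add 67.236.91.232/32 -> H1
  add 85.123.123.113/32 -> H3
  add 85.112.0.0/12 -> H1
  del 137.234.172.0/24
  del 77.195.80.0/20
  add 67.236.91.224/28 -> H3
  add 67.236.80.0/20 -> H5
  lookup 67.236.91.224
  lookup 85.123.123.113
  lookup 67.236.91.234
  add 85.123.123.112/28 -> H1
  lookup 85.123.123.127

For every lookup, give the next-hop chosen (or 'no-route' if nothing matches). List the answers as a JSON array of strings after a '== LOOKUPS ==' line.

Apply in order:
  add 0.0.0.0/0 -> H4 at depth 0
  - 0.0.0.0/0 clear@0
  add 137.234.172.0/24 -> H1 at depth 24
  add 137.234.0.0/16 -> H2 at depth 16
  add 77.195.80.0/20 -> H1 at depth 20
  Q 137.234.172.0: descend 100010011110101010101100 ; hops seen [H2,H1] ; pick H1
  add 77.195.89.160/32 -> H2 at depth 32
  add 67.236.91.232/32 -> H1 at depth 32
  add 85.123.123.113/32 -> H3 at depth 32
  add 85.112.0.0/12 -> H1 at depth 12
  - 137.234.172.0/24 clear@24
  - 77.195.80.0/20 clear@20
  add 67.236.91.224/28 -> H3 at depth 28
  add 67.236.80.0/20 -> H5 at depth 20
  Q 67.236.91.224: descend 0100001111101100010110111110 ; hops seen [H5,H3] ; pick H3
  Q 85.123.123.113: descend 01010101011110110111101101110001 ; hops seen [H1,H3] ; pick H3
  Q 67.236.91.234: descend 010000111110110001011011111010 ; hops seen [H5,H3] ; pick H3
  add 85.123.123.112/28 -> H1 at depth 28
  Q 85.123.123.127: descend 0101010101111011011110110111 ; hops seen [H1,H1] ; pick H1

== LOOKUPS ==
["H1","H3","H3","H3","H1"]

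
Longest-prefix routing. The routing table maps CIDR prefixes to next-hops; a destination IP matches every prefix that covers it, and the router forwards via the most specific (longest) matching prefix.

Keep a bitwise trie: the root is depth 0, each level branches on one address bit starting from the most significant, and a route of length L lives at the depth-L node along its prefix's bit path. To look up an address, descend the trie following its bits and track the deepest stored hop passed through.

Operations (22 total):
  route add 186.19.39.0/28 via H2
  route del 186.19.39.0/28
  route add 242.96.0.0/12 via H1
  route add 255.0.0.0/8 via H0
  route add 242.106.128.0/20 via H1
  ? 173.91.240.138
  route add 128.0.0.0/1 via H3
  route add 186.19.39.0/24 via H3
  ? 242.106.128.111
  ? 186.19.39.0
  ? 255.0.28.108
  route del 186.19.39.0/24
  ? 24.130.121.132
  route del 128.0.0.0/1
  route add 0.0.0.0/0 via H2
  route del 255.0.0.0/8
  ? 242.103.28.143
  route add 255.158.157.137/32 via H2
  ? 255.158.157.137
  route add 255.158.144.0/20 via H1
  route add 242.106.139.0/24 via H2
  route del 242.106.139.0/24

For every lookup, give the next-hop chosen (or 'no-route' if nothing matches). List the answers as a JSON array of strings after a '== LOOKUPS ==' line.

Process each operation:
  add 186.19.39.0/28 -> H2 at depth 28
  - 186.19.39.0/28 clear@28
  add 242.96.0.0/12 -> H1 at depth 12
  add 255.0.0.0/8 -> H0 at depth 8
  add 242.106.128.0/20 -> H1 at depth 20
  ? 173.91.240.138  path d0:-→d1:-→d2:-→d3:-  best=no-route
  add 128.0.0.0/1 -> H3 at depth 1
  add 186.19.39.0/24 -> H3 at depth 24
  ? 242.106.128.111  path d0:-→d1:H3→d2:-→d3:-→d4:-→d5:-→d6:-→d7:-→d8:-→d9:-→d10:-→d11:-→d12:H1→d13:-→d14:-→d15:-→d16:-→d17:-→d18:-→d19:-→d20:H1  best=H1
  ? 186.19.39.0  path d0:-→d1:H3→d2:-→d3:-→d4:-→d5:-→d6:-→d7:-→d8:-→d9:-→d10:-→d11:-→d12:-→d13:-→d14:-→d15:-→d16:-→d17:-→d18:-→d19:-→d20:-→d21:-→d22:-→d23:-→d24:H3→d25:-→d26:-→d27:-→d28:-  best=H3
  ? 255.0.28.108  path d0:-→d1:H3→d2:-→d3:-→d4:-→d5:-→d6:-→d7:-→d8:H0  best=H0
  - 186.19.39.0/24 clear@24
  ? 24.130.121.132  path d0:-  best=no-route
  - 128.0.0.0/1 clear@1
  add 0.0.0.0/0 -> H2 at depth 0
  - 255.0.0.0/8 clear@8
  ? 242.103.28.143  path d0:H2→d1:-→d2:-→d3:-→d4:-→d5:-→d6:-→d7:-→d8:-→d9:-→d10:-→d11:-→d12:H1  best=H1
  add 255.158.157.137/32 -> H2 at depth 32
  ? 255.158.157.137  path d0:H2→d1:-→d2:-→d3:-→d4:-→d5:-→d6:-→d7:-→d8:-→d9:-→d10:-→d11:-→d12:-→d13:-→d14:-→d15:-→d16:-→d17:-→d18:-→d19:-→d20:-→d21:-→d22:-→d23:-→d24:-→d25:-→d26:-→d27:-→d28:-→d29:-→d30:-→d31:-→d32:H2  best=H2
  add 255.158.144.0/20 -> H1 at depth 20
  add 242.106.139.0/24 -> H2 at depth 24
  - 242.106.139.0/24 clear@24

== LOOKUPS ==
["no-route","H1","H3","H0","no-route","H1","H2"]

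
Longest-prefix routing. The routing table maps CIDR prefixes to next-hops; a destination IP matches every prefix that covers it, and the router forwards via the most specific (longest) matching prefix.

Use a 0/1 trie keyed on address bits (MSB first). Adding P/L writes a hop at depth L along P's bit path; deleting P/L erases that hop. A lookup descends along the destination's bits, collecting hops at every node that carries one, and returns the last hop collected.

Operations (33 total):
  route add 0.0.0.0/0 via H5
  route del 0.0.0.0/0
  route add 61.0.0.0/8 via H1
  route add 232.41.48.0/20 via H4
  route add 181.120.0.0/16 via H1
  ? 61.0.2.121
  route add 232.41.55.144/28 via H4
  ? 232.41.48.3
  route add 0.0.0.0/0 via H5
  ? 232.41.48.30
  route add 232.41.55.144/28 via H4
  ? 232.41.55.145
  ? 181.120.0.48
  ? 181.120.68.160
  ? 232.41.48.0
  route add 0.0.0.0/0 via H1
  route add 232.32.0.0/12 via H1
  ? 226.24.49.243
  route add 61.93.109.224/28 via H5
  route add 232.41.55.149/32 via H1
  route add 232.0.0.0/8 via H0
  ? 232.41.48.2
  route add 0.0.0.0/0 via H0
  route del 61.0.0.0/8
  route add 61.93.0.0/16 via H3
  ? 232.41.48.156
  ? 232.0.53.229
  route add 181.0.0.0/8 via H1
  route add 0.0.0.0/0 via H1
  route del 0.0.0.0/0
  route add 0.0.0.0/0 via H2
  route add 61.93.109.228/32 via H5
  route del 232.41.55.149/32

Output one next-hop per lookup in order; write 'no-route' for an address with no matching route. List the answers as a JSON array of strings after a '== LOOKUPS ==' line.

Apply in order:
  add 0.0.0.0/0 -> H5 at depth 0
  - 0.0.0.0/0 clear@0
  add 61.0.0.0/8 -> H1 at depth 8
  add 232.41.48.0/20 -> H4 at depth 20
  add 181.120.0.0/16 -> H1 at depth 16
  ? 61.0.2.121  path d0:-→d1:-→d2:-→d3:-→d4:-→d5:-→d6:-→d7:-→d8:H1  best=H1
  add 232.41.55.144/28 -> H4 at depth 28
  ? 232.41.48.3  path d0:-→d1:-→d2:-→d3:-→d4:-→d5:-→d6:-→d7:-→d8:-→d9:-→d10:-→d11:-→d12:-→d13:-→d14:-→d15:-→d16:-→d17:-→d18:-→d19:-→d20:H4→d21:-  best=H4
  add 0.0.0.0/0 -> H5 at depth 0
  ? 232.41.48.30  path d0:H5→d1:-→d2:-→d3:-→d4:-→d5:-→d6:-→d7:-→d8:-→d9:-→d10:-→d11:-→d12:-→d13:-→d14:-→d15:-→d16:-→d17:-→d18:-→d19:-→d20:H4→d21:-  best=H4
  add 232.41.55.144/28 -> H4 at depth 28
  ? 232.41.55.145  path d0:H5→d1:-→d2:-→d3:-→d4:-→d5:-→d6:-→d7:-→d8:-→d9:-→d10:-→d11:-→d12:-→d13:-→d14:-→d15:-→d16:-→d17:-→d18:-→d19:-→d20:H4→d21:-→d22:-→d23:-→d24:-→d25:-→d26:-→d27:-→d28:H4  best=H4
  ? 181.120.0.48  path d0:H5→d1:-→d2:-→d3:-→d4:-→d5:-→d6:-→d7:-→d8:-→d9:-→d10:-→d11:-→d12:-→d13:-→d14:-→d15:-→d16:H1  best=H1
  ? 181.120.68.160  path d0:H5→d1:-→d2:-→d3:-→d4:-→d5:-→d6:-→d7:-→d8:-→d9:-→d10:-→d11:-→d12:-→d13:-→d14:-→d15:-→d16:H1  best=H1
  ? 232.41.48.0  path d0:H5→d1:-→d2:-→d3:-→d4:-→d5:-→d6:-→d7:-→d8:-→d9:-→d10:-→d11:-→d12:-→d13:-→d14:-→d15:-→d16:-→d17:-→d18:-→d19:-→d20:H4→d21:-  best=H4
  add 0.0.0.0/0 -> H1 at depth 0
  add 232.32.0.0/12 -> H1 at depth 12
  ? 226.24.49.243  path d0:H1→d1:-→d2:-→d3:-→d4:-  best=H1
  add 61.93.109.224/28 -> H5 at depth 28
  add 232.41.55.149/32 -> H1 at depth 32
  add 232.0.0.0/8 -> H0 at depth 8
  ? 232.41.48.2  path d0:H1→d1:-→d2:-→d3:-→d4:-→d5:-→d6:-→d7:-→d8:H0→d9:-→d10:-→d11:-→d12:H1→d13:-→d14:-→d15:-→d16:-→d17:-→d18:-→d19:-→d20:H4→d21:-  best=H4
  add 0.0.0.0/0 -> H0 at depth 0
  - 61.0.0.0/8 clear@8
  add 61.93.0.0/16 -> H3 at depth 16
  ? 232.41.48.156  path d0:H0→d1:-→d2:-→d3:-→d4:-→d5:-→d6:-→d7:-→d8:H0→d9:-→d10:-→d11:-→d12:H1→d13:-→d14:-→d15:-→d16:-→d17:-→d18:-→d19:-→d20:H4→d21:-  best=H4
  ? 232.0.53.229  path d0:H0→d1:-→d2:-→d3:-→d4:-→d5:-→d6:-→d7:-→d8:H0→d9:-→d10:-  best=H0
  add 181.0.0.0/8 -> H1 at depth 8
  add 0.0.0.0/0 -> H1 at depth 0
  - 0.0.0.0/0 clear@0
  add 0.0.0.0/0 -> H2 at depth 0
  add 61.93.109.228/32 -> H5 at depth 32
  - 232.41.55.149/32 clear@32

== LOOKUPS ==
["H1","H4","H4","H4","H1","H1","H4","H1","H4","H4","H0"]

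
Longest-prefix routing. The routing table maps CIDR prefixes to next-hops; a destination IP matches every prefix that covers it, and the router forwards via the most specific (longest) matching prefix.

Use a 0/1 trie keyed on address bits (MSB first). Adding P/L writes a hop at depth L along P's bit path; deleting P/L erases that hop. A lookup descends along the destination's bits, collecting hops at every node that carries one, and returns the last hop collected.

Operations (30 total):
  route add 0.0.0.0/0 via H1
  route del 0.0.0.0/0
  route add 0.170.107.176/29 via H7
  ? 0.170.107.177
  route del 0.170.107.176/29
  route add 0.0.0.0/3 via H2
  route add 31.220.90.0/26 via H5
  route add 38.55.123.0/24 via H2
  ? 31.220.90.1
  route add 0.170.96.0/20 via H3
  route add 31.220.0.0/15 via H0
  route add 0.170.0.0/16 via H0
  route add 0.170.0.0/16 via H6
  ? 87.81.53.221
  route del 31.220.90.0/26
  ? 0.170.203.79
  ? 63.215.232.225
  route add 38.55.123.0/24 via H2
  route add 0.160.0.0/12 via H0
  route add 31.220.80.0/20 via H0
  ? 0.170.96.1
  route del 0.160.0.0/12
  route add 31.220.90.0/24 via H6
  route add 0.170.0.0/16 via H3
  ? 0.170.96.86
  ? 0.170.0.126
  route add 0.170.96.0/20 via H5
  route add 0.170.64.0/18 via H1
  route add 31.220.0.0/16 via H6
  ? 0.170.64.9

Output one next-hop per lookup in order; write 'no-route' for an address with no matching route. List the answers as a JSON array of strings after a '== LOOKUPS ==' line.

Trace:
  add 0.0.0.0/0 -> H1 at depth 0
  del 0.0.0.0/0 (clear depth 0)
  add 0.170.107.176/29 -> H7 at depth 29
  ? 0.170.107.177  path d0:-→d1:-→d2:-→d3:-→d4:-→d5:-→d6:-→d7:-→d8:-→d9:-→d10:-→d11:-→d12:-→d13:-→d14:-→d15:-→d16:-→d17:-→d18:-→d19:-→d20:-→d21:-→d22:-→d23:-→d24:-→d25:-→d26:-→d27:-→d28:-→d29:H7  best=H7
  del 0.170.107.176/29 (clear depth 29)
  add 0.0.0.0/3 -> H2 at depth 3
  add 31.220.90.0/26 -> H5 at depth 26
  add 38.55.123.0/24 -> H2 at depth 24
  ? 31.220.90.1  path d0:-→d1:-→d2:-→d3:H2→d4:-→d5:-→d6:-→d7:-→d8:-→d9:-→d10:-→d11:-→d12:-→d13:-→d14:-→d15:-→d16:-→d17:-→d18:-→d19:-→d20:-→d21:-→d22:-→d23:-→d24:-→d25:-→d26:H5  best=H5
  add 0.170.96.0/20 -> H3 at depth 20
  add 31.220.0.0/15 -> H0 at depth 15
  add 0.170.0.0/16 -> H0 at depth 16
  add 0.170.0.0/16 -> H6 at depth 16
  ? 87.81.53.221  path d0:-→d1:-  best=no-route
  del 31.220.90.0/26 (clear depth 26)
  ? 0.170.203.79  path d0:-→d1:-→d2:-→d3:H2→d4:-→d5:-→d6:-→d7:-→d8:-→d9:-→d10:-→d11:-→d12:-→d13:-→d14:-→d15:-→d16:H6  best=H6
  ? 63.215.232.225  path d0:-→d1:-→d2:-→d3:-  best=no-route
  add 38.55.123.0/24 -> H2 at depth 24
  add 0.160.0.0/12 -> H0 at depth 12
  add 31.220.80.0/20 -> H0 at depth 20
  ? 0.170.96.1  path d0:-→d1:-→d2:-→d3:H2→d4:-→d5:-→d6:-→d7:-→d8:-→d9:-→d10:-→d11:-→d12:H0→d13:-→d14:-→d15:-→d16:H6→d17:-→d18:-→d19:-→d20:H3  best=H3
  del 0.160.0.0/12 (clear depth 12)
  add 31.220.90.0/24 -> H6 at depth 24
  add 0.170.0.0/16 -> H3 at depth 16
  ? 0.170.96.86  path d0:-→d1:-→d2:-→d3:H2→d4:-→d5:-→d6:-→d7:-→d8:-→d9:-→d10:-→d11:-→d12:-→d13:-→d14:-→d15:-→d16:H3→d17:-→d18:-→d19:-→d20:H3  best=H3
  ? 0.170.0.126  path d0:-→d1:-→d2:-→d3:H2→d4:-→d5:-→d6:-→d7:-→d8:-→d9:-→d10:-→d11:-→d12:-→d13:-→d14:-→d15:-→d16:H3→d17:-  best=H3
  add 0.170.96.0/20 -> H5 at depth 20
  add 0.170.64.0/18 -> H1 at depth 18
  add 31.220.0.0/16 -> H6 at depth 16
  ? 0.170.64.9  path d0:-→d1:-→d2:-→d3:H2→d4:-→d5:-→d6:-→d7:-→d8:-→d9:-→d10:-→d11:-→d12:-→d13:-→d14:-→d15:-→d16:H3→d17:-→d18:H1  best=H1

== LOOKUPS ==
["H7","H5","no-route","H6","no-route","H3","H3","H3","H1"]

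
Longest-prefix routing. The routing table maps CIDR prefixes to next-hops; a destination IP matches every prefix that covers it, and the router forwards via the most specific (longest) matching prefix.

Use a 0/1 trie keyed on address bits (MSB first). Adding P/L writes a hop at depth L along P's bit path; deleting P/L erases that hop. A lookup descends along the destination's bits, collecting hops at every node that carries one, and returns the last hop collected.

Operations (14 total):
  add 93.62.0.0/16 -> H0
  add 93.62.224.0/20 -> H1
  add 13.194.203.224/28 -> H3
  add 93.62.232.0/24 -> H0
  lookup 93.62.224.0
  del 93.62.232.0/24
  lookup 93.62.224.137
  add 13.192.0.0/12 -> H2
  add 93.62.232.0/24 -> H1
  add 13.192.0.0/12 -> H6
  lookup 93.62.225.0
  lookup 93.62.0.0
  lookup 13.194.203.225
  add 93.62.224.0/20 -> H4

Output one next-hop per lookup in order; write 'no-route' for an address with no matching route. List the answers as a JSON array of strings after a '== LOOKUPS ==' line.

Trace:
  add 93.62.0.0/16 -> H0 at depth 16
  add 93.62.224.0/20 -> H1 at depth 20
  add 13.194.203.224/28 -> H3 at depth 28
  add 93.62.232.0/24 -> H0 at depth 24
  lookup 93.62.224.0: bits 01011101001111101110 walk d0:-→d1:-→d2:-→d3:-→d4:-→d5:-→d6:-→d7:-→d8:-→d9:-→d10:-→d11:-→d12:-→d13:-→d14:-→d15:-→d16:H0→d17:-→d18:-→d19:-→d20:H1 -> H1
  - 93.62.232.0/24 clear@24
  lookup 93.62.224.137: bits 01011101001111101110 walk d0:-→d1:-→d2:-→d3:-→d4:-→d5:-→d6:-→d7:-→d8:-→d9:-→d10:-→d11:-→d12:-→d13:-→d14:-→d15:-→d16:H0→d17:-→d18:-→d19:-→d20:H1 -> H1
  add 13.192.0.0/12 -> H2 at depth 12
  add 93.62.232.0/24 -> H1 at depth 24
  add 13.192.0.0/12 -> H6 at depth 12
  lookup 93.62.225.0: bits 01011101001111101110 walk d0:-→d1:-→d2:-→d3:-→d4:-→d5:-→d6:-→d7:-→d8:-→d9:-→d10:-→d11:-→d12:-→d13:-→d14:-→d15:-→d16:H0→d17:-→d18:-→d19:-→d20:H1 -> H1
  lookup 93.62.0.0: bits 0101110100111110 walk d0:-→d1:-→d2:-→d3:-→d4:-→d5:-→d6:-→d7:-→d8:-→d9:-→d10:-→d11:-→d12:-→d13:-→d14:-→d15:-→d16:H0 -> H0
  lookup 13.194.203.225: bits 0000110111000010110010111110 walk d0:-→d1:-→d2:-→d3:-→d4:-→d5:-→d6:-→d7:-→d8:-→d9:-→d10:-→d11:-→d12:H6→d13:-→d14:-→d15:-→d16:-→d17:-→d18:-→d19:-→d20:-→d21:-→d22:-→d23:-→d24:-→d25:-→d26:-→d27:-→d28:H3 -> H3
  add 93.62.224.0/20 -> H4 at depth 20

== LOOKUPS ==
["H1","H1","H1","H0","H3"]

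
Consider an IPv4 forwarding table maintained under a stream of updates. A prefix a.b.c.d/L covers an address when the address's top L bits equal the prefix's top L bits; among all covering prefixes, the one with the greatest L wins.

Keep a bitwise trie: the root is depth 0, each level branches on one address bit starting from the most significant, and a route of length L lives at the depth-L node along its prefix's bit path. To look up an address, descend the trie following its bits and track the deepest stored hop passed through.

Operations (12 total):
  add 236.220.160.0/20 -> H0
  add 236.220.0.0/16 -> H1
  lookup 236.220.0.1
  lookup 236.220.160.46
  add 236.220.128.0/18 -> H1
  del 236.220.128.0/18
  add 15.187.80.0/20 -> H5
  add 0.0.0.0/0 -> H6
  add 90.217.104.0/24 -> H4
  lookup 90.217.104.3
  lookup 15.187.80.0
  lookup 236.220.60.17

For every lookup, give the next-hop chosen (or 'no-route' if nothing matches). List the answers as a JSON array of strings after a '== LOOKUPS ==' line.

Process each operation:
  + 236.220.160.0/20 (H0) depth=20
  + 236.220.0.0/16 (H1) depth=16
  ? 236.220.0.1  path d0:-→d1:-→d2:-→d3:-→d4:-→d5:-→d6:-→d7:-→d8:-→d9:-→d10:-→d11:-→d12:-→d13:-→d14:-→d15:-→d16:H1  best=H1
  ? 236.220.160.46  path d0:-→d1:-→d2:-→d3:-→d4:-→d5:-→d6:-→d7:-→d8:-→d9:-→d10:-→d11:-→d12:-→d13:-→d14:-→d15:-→d16:H1→d17:-→d18:-→d19:-→d20:H0  best=H0
  + 236.220.128.0/18 (H1) depth=18
  - 236.220.128.0/18 clear@18
  + 15.187.80.0/20 (H5) depth=20
  + 0.0.0.0/0 (H6) depth=0
  + 90.217.104.0/24 (H4) depth=24
  ? 90.217.104.3  path d0:H6→d1:-→d2:-→d3:-→d4:-→d5:-→d6:-→d7:-→d8:-→d9:-→d10:-→d11:-→d12:-→d13:-→d14:-→d15:-→d16:-→d17:-→d18:-→d19:-→d20:-→d21:-→d22:-→d23:-→d24:H4  best=H4
  ? 15.187.80.0  path d0:H6→d1:-→d2:-→d3:-→d4:-→d5:-→d6:-→d7:-→d8:-→d9:-→d10:-→d11:-→d12:-→d13:-→d14:-→d15:-→d16:-→d17:-→d18:-→d19:-→d20:H5  best=H5
  ? 236.220.60.17  path d0:H6→d1:-→d2:-→d3:-→d4:-→d5:-→d6:-→d7:-→d8:-→d9:-→d10:-→d11:-→d12:-→d13:-→d14:-→d15:-→d16:H1  best=H1

== LOOKUPS ==
["H1","H0","H4","H5","H1"]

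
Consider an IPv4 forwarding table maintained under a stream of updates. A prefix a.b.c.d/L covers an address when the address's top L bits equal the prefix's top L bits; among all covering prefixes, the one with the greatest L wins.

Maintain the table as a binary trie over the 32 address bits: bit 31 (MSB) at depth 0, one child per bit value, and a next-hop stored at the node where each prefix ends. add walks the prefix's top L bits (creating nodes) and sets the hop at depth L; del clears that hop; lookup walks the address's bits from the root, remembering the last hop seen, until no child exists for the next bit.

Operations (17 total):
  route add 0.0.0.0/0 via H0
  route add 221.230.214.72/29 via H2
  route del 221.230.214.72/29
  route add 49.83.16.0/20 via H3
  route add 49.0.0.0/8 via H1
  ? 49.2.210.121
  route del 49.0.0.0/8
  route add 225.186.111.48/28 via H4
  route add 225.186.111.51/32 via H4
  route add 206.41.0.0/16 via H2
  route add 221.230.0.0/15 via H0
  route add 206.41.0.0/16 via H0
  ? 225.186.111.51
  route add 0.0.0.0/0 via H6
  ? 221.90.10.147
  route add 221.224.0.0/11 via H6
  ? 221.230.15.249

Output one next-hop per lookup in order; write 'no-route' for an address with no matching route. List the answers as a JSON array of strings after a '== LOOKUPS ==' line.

Process each operation:
  add 0.0.0.0/0 -> H0 at depth 0
  add 221.230.214.72/29 -> H2 at depth 29
  - 221.230.214.72/29 clear@29
  add 49.83.16.0/20 -> H3 at depth 20
  add 49.0.0.0/8 -> H1 at depth 8
  Q 49.2.210.121: descend 001100010 ; hops seen [H0,H1] ; pick H1
  - 49.0.0.0/8 clear@8
  add 225.186.111.48/28 -> H4 at depth 28
  add 225.186.111.51/32 -> H4 at depth 32
  add 206.41.0.0/16 -> H2 at depth 16
  add 221.230.0.0/15 -> H0 at depth 15
  add 206.41.0.0/16 -> H0 at depth 16
  Q 225.186.111.51: descend 11100001101110100110111100110011 ; hops seen [H0,H4,H4] ; pick H4
  add 0.0.0.0/0 -> H6 at depth 0
  Q 221.90.10.147: descend 11011101 ; hops seen [H6] ; pick H6
  add 221.224.0.0/11 -> H6 at depth 11
  Q 221.230.15.249: descend 1101110111100110 ; hops seen [H6,H6,H0] ; pick H0

== LOOKUPS ==
["H1","H4","H6","H0"]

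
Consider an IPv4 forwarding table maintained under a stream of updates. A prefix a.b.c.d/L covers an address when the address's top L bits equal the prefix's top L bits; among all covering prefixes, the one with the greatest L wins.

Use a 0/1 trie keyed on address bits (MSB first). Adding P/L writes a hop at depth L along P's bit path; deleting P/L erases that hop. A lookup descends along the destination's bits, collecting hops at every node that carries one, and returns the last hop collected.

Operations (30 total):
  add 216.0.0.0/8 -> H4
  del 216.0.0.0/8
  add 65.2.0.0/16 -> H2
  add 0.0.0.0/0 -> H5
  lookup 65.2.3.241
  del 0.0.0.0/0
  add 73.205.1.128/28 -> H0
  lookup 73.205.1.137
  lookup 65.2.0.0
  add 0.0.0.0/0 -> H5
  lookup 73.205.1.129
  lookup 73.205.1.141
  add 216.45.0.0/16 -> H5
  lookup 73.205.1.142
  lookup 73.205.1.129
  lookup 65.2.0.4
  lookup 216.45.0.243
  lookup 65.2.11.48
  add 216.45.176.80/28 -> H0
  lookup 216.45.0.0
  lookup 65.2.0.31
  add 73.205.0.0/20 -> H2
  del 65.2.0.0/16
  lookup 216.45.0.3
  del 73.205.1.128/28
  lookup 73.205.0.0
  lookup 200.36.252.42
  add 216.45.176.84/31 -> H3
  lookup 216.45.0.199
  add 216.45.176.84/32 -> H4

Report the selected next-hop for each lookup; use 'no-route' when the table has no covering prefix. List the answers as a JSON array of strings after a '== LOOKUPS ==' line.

Process each operation:
  + 216.0.0.0/8 (H4) depth=8
  - 216.0.0.0/8 clear@8
  + 65.2.0.0/16 (H2) depth=16
  + 0.0.0.0/0 (H5) depth=0
  lookup 65.2.3.241: bits 0100000100000010 walk d0:H5→d1:-→d2:-→d3:-→d4:-→d5:-→d6:-→d7:-→d8:-→d9:-→d10:-→d11:-→d12:-→d13:-→d14:-→d15:-→d16:H2 -> H2
  - 0.0.0.0/0 clear@0
  + 73.205.1.128/28 (H0) depth=28
  lookup 73.205.1.137: bits 0100100111001101000000011000 walk d0:-→d1:-→d2:-→d3:-→d4:-→d5:-→d6:-→d7:-→d8:-→d9:-→d10:-→d11:-→d12:-→d13:-→d14:-→d15:-→d16:-→d17:-→d18:-→d19:-→d20:-→d21:-→d22:-→d23:-→d24:-→d25:-→d26:-→d27:-→d28:H0 -> H0
  lookup 65.2.0.0: bits 0100000100000010 walk d0:-→d1:-→d2:-→d3:-→d4:-→d5:-→d6:-→d7:-→d8:-→d9:-→d10:-→d11:-→d12:-→d13:-→d14:-→d15:-→d16:H2 -> H2
  + 0.0.0.0/0 (H5) depth=0
  lookup 73.205.1.129: bits 0100100111001101000000011000 walk d0:H5→d1:-→d2:-→d3:-→d4:-→d5:-→d6:-→d7:-→d8:-→d9:-→d10:-→d11:-→d12:-→d13:-→d14:-→d15:-→d16:-→d17:-→d18:-→d19:-→d20:-→d21:-→d22:-→d23:-→d24:-→d25:-→d26:-→d27:-→d28:H0 -> H0
  lookup 73.205.1.141: bits 0100100111001101000000011000 walk d0:H5→d1:-→d2:-→d3:-→d4:-→d5:-→d6:-→d7:-→d8:-→d9:-→d10:-→d11:-→d12:-→d13:-→d14:-→d15:-→d16:-→d17:-→d18:-→d19:-→d20:-→d21:-→d22:-→d23:-→d24:-→d25:-→d26:-→d27:-→d28:H0 -> H0
  + 216.45.0.0/16 (H5) depth=16
  lookup 73.205.1.142: bits 0100100111001101000000011000 walk d0:H5→d1:-→d2:-→d3:-→d4:-→d5:-→d6:-→d7:-→d8:-→d9:-→d10:-→d11:-→d12:-→d13:-→d14:-→d15:-→d16:-→d17:-→d18:-→d19:-→d20:-→d21:-→d22:-→d23:-→d24:-→d25:-→d26:-→d27:-→d28:H0 -> H0
  lookup 73.205.1.129: bits 0100100111001101000000011000 walk d0:H5→d1:-→d2:-→d3:-→d4:-→d5:-→d6:-→d7:-→d8:-→d9:-→d10:-→d11:-→d12:-→d13:-→d14:-→d15:-→d16:-→d17:-→d18:-→d19:-→d20:-→d21:-→d22:-→d23:-→d24:-→d25:-→d26:-→d27:-→d28:H0 -> H0
  lookup 65.2.0.4: bits 0100000100000010 walk d0:H5→d1:-→d2:-→d3:-→d4:-→d5:-→d6:-→d7:-→d8:-→d9:-→d10:-→d11:-→d12:-→d13:-→d14:-→d15:-→d16:H2 -> H2
  lookup 216.45.0.243: bits 1101100000101101 walk d0:H5→d1:-→d2:-→d3:-→d4:-→d5:-→d6:-→d7:-→d8:-→d9:-→d10:-→d11:-→d12:-→d13:-→d14:-→d15:-→d16:H5 -> H5
  lookup 65.2.11.48: bits 0100000100000010 walk d0:H5→d1:-→d2:-→d3:-→d4:-→d5:-→d6:-→d7:-→d8:-→d9:-→d10:-→d11:-→d12:-→d13:-→d14:-→d15:-→d16:H2 -> H2
  + 216.45.176.80/28 (H0) depth=28
  lookup 216.45.0.0: bits 1101100000101101 walk d0:H5→d1:-→d2:-→d3:-→d4:-→d5:-→d6:-→d7:-→d8:-→d9:-→d10:-→d11:-→d12:-→d13:-→d14:-→d15:-→d16:H5 -> H5
  lookup 65.2.0.31: bits 0100000100000010 walk d0:H5→d1:-→d2:-→d3:-→d4:-→d5:-→d6:-→d7:-→d8:-→d9:-→d10:-→d11:-→d12:-→d13:-→d14:-→d15:-→d16:H2 -> H2
  + 73.205.0.0/20 (H2) depth=20
  - 65.2.0.0/16 clear@16
  lookup 216.45.0.3: bits 1101100000101101 walk d0:H5→d1:-→d2:-→d3:-→d4:-→d5:-→d6:-→d7:-→d8:-→d9:-→d10:-→d11:-→d12:-→d13:-→d14:-→d15:-→d16:H5 -> H5
  - 73.205.1.128/28 clear@28
  lookup 73.205.0.0: bits 01001001110011010000000 walk d0:H5→d1:-→d2:-→d3:-→d4:-→d5:-→d6:-→d7:-→d8:-→d9:-→d10:-→d11:-→d12:-→d13:-→d14:-→d15:-→d16:-→d17:-→d18:-→d19:-→d20:H2→d21:-→d22:-→d23:- -> H2
  lookup 200.36.252.42: bits 110 walk d0:H5→d1:-→d2:-→d3:- -> H5
  + 216.45.176.84/31 (H3) depth=31
  lookup 216.45.0.199: bits 1101100000101101 walk d0:H5→d1:-→d2:-→d3:-→d4:-→d5:-→d6:-→d7:-→d8:-→d9:-→d10:-→d11:-→d12:-→d13:-→d14:-→d15:-→d16:H5 -> H5
  + 216.45.176.84/32 (H4) depth=32

== LOOKUPS ==
["H2","H0","H2","H0","H0","H0","H0","H2","H5","H2","H5","H2","H5","H2","H5","H5"]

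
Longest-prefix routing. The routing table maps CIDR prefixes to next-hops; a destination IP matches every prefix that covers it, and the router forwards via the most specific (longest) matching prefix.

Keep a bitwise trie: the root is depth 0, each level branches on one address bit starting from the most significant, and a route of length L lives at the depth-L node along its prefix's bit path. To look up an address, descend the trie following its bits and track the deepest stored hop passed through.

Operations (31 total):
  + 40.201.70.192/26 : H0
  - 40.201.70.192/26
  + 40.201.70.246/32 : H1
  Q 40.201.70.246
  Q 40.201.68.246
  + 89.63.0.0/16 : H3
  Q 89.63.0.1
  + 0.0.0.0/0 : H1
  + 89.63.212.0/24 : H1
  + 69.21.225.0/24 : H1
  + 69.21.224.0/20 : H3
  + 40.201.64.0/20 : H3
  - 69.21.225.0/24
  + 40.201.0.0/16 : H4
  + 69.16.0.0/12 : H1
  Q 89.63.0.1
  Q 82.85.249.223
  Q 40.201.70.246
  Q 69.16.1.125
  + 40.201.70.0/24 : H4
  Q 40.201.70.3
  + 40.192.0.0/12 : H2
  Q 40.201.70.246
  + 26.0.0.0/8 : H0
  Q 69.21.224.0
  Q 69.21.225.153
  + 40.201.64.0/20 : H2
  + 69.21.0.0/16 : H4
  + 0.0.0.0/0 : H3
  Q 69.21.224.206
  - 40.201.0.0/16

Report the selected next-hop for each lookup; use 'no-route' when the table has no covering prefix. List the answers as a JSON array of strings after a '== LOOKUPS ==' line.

Process each operation:
  + 40.201.70.192/26 (H0) depth=26
  del 40.201.70.192/26 (clear depth 26)
  + 40.201.70.246/32 (H1) depth=32
  lookup 40.201.70.246: bits 00101000110010010100011011110110 walk d0:-→d1:-→d2:-→d3:-→d4:-→d5:-→d6:-→d7:-→d8:-→d9:-→d10:-→d11:-→d12:-→d13:-→d14:-→d15:-→d16:-→d17:-→d18:-→d19:-→d20:-→d21:-→d22:-→d23:-→d24:-→d25:-→d26:-→d27:-→d28:-→d29:-→d30:-→d31:-→d32:H1 -> H1
  lookup 40.201.68.246: bits 0010100011001001010001 walk d0:-→d1:-→d2:-→d3:-→d4:-→d5:-→d6:-→d7:-→d8:-→d9:-→d10:-→d11:-→d12:-→d13:-→d14:-→d15:-→d16:-→d17:-→d18:-→d19:-→d20:-→d21:-→d22:- -> no-route
  + 89.63.0.0/16 (H3) depth=16
  lookup 89.63.0.1: bits 0101100100111111 walk d0:-→d1:-→d2:-→d3:-→d4:-→d5:-→d6:-→d7:-→d8:-→d9:-→d10:-→d11:-→d12:-→d13:-→d14:-→d15:-→d16:H3 -> H3
  + 0.0.0.0/0 (H1) depth=0
  + 89.63.212.0/24 (H1) depth=24
  + 69.21.225.0/24 (H1) depth=24
  + 69.21.224.0/20 (H3) depth=20
  + 40.201.64.0/20 (H3) depth=20
  del 69.21.225.0/24 (clear depth 24)
  + 40.201.0.0/16 (H4) depth=16
  + 69.16.0.0/12 (H1) depth=12
  lookup 89.63.0.1: bits 0101100100111111 walk d0:H1→d1:-→d2:-→d3:-→d4:-→d5:-→d6:-→d7:-→d8:-→d9:-→d10:-→d11:-→d12:-→d13:-→d14:-→d15:-→d16:H3 -> H3
  lookup 82.85.249.223: bits 0101 walk d0:H1→d1:-→d2:-→d3:-→d4:- -> H1
  lookup 40.201.70.246: bits 00101000110010010100011011110110 walk d0:H1→d1:-→d2:-→d3:-→d4:-→d5:-→d6:-→d7:-→d8:-→d9:-→d10:-→d11:-→d12:-→d13:-→d14:-→d15:-→d16:H4→d17:-→d18:-→d19:-→d20:H3→d21:-→d22:-→d23:-→d24:-→d25:-→d26:-→d27:-→d28:-→d29:-→d30:-→d31:-→d32:H1 -> H1
  lookup 69.16.1.125: bits 0100010100010 walk d0:H1→d1:-→d2:-→d3:-→d4:-→d5:-→d6:-→d7:-→d8:-→d9:-→d10:-→d11:-→d12:H1→d13:- -> H1
  + 40.201.70.0/24 (H4) depth=24
  lookup 40.201.70.3: bits 001010001100100101000110 walk d0:H1→d1:-→d2:-→d3:-→d4:-→d5:-→d6:-→d7:-→d8:-→d9:-→d10:-→d11:-→d12:-→d13:-→d14:-→d15:-→d16:H4→d17:-→d18:-→d19:-→d20:H3→d21:-→d22:-→d23:-→d24:H4 -> H4
  + 40.192.0.0/12 (H2) depth=12
  lookup 40.201.70.246: bits 00101000110010010100011011110110 walk d0:H1→d1:-→d2:-→d3:-→d4:-→d5:-→d6:-→d7:-→d8:-→d9:-→d10:-→d11:-→d12:H2→d13:-→d14:-→d15:-→d16:H4→d17:-→d18:-→d19:-→d20:H3→d21:-→d22:-→d23:-→d24:H4→d25:-→d26:-→d27:-→d28:-→d29:-→d30:-→d31:-→d32:H1 -> H1
  + 26.0.0.0/8 (H0) depth=8
  lookup 69.21.224.0: bits 01000101000101011110000 walk d0:H1→d1:-→d2:-→d3:-→d4:-→d5:-→d6:-→d7:-→d8:-→d9:-→d10:-→d11:-→d12:H1→d13:-→d14:-→d15:-→d16:-→d17:-→d18:-→d19:-→d20:H3→d21:-→d22:-→d23:- -> H3
  lookup 69.21.225.153: bits 010001010001010111100001 walk d0:H1→d1:-→d2:-→d3:-→d4:-→d5:-→d6:-→d7:-→d8:-→d9:-→d10:-→d11:-→d12:H1→d13:-→d14:-→d15:-→d16:-→d17:-→d18:-→d19:-→d20:H3→d21:-→d22:-→d23:-→d24:- -> H3
  + 40.201.64.0/20 (H2) depth=20
  + 69.21.0.0/16 (H4) depth=16
  + 0.0.0.0/0 (H3) depth=0
  lookup 69.21.224.206: bits 01000101000101011110000 walk d0:H3→d1:-→d2:-→d3:-→d4:-→d5:-→d6:-→d7:-→d8:-→d9:-→d10:-→d11:-→d12:H1→d13:-→d14:-→d15:-→d16:H4→d17:-→d18:-→d19:-→d20:H3→d21:-→d22:-→d23:- -> H3
  del 40.201.0.0/16 (clear depth 16)

== LOOKUPS ==
["H1","no-route","H3","H3","H1","H1","H1","H4","H1","H3","H3","H3"]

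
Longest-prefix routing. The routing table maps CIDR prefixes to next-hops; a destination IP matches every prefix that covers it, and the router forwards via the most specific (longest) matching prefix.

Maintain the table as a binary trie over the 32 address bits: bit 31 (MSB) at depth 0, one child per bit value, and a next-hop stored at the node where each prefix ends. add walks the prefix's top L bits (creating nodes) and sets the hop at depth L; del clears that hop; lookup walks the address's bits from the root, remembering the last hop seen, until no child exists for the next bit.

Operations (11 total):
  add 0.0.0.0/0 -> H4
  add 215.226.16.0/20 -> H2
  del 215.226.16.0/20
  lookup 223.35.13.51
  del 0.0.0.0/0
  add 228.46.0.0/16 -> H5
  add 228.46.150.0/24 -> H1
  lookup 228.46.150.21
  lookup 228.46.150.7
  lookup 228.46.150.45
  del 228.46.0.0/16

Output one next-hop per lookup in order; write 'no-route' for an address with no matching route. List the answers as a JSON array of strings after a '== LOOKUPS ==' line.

Apply in order:
  add 0.0.0.0/0 -> H4 at depth 0
  add 215.226.16.0/20 -> H2 at depth 20
  del 215.226.16.0/20 (clear depth 20)
  ? 223.35.13.51  path d0:H4→d1:-→d2:-→d3:-→d4:-  best=H4
  del 0.0.0.0/0 (clear depth 0)
  add 228.46.0.0/16 -> H5 at depth 16
  add 228.46.150.0/24 -> H1 at depth 24
  ? 228.46.150.21  path d0:-→d1:-→d2:-→d3:-→d4:-→d5:-→d6:-→d7:-→d8:-→d9:-→d10:-→d11:-→d12:-→d13:-→d14:-→d15:-→d16:H5→d17:-→d18:-→d19:-→d20:-→d21:-→d22:-→d23:-→d24:H1  best=H1
  ? 228.46.150.7  path d0:-→d1:-→d2:-→d3:-→d4:-→d5:-→d6:-→d7:-→d8:-→d9:-→d10:-→d11:-→d12:-→d13:-→d14:-→d15:-→d16:H5→d17:-→d18:-→d19:-→d20:-→d21:-→d22:-→d23:-→d24:H1  best=H1
  ? 228.46.150.45  path d0:-→d1:-→d2:-→d3:-→d4:-→d5:-→d6:-→d7:-→d8:-→d9:-→d10:-→d11:-→d12:-→d13:-→d14:-→d15:-→d16:H5→d17:-→d18:-→d19:-→d20:-→d21:-→d22:-→d23:-→d24:H1  best=H1
  del 228.46.0.0/16 (clear depth 16)

== LOOKUPS ==
["H4","H1","H1","H1"]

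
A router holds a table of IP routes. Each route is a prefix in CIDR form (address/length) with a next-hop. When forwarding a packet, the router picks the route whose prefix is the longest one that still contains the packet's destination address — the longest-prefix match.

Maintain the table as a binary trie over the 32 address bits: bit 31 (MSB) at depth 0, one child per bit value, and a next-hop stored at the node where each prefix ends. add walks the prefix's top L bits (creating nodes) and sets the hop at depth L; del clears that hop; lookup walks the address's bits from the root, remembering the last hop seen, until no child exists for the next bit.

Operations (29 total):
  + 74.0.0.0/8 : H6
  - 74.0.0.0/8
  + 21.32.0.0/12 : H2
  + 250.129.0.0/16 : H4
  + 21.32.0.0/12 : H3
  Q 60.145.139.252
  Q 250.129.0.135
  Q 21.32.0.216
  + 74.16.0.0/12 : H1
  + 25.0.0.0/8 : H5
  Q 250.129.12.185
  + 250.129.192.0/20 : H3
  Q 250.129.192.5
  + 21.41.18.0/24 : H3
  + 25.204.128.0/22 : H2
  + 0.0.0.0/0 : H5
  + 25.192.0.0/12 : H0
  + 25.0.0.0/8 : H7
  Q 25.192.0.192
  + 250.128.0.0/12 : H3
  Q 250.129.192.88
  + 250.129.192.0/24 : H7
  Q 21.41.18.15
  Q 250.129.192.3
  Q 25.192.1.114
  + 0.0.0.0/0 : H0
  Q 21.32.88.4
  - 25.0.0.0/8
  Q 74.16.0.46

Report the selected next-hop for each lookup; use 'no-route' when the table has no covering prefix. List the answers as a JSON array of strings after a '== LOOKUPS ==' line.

Apply in order:
  + 74.0.0.0/8 (H6) depth=8
  - 74.0.0.0/8 clear@8
  + 21.32.0.0/12 (H2) depth=12
  + 250.129.0.0/16 (H4) depth=16
  + 21.32.0.0/12 (H3) depth=12
  ? 60.145.139.252  path d0:-→d1:-→d2:-  best=no-route
  ? 250.129.0.135  path d0:-→d1:-→d2:-→d3:-→d4:-→d5:-→d6:-→d7:-→d8:-→d9:-→d10:-→d11:-→d12:-→d13:-→d14:-→d15:-→d16:H4  best=H4
  ? 21.32.0.216  path d0:-→d1:-→d2:-→d3:-→d4:-→d5:-→d6:-→d7:-→d8:-→d9:-→d10:-→d11:-→d12:H3  best=H3
  + 74.16.0.0/12 (H1) depth=12
  + 25.0.0.0/8 (H5) depth=8
  ? 250.129.12.185  path d0:-→d1:-→d2:-→d3:-→d4:-→d5:-→d6:-→d7:-→d8:-→d9:-→d10:-→d11:-→d12:-→d13:-→d14:-→d15:-→d16:H4  best=H4
  + 250.129.192.0/20 (H3) depth=20
  ? 250.129.192.5  path d0:-→d1:-→d2:-→d3:-→d4:-→d5:-→d6:-→d7:-→d8:-→d9:-→d10:-→d11:-→d12:-→d13:-→d14:-→d15:-→d16:H4→d17:-→d18:-→d19:-→d20:H3  best=H3
  + 21.41.18.0/24 (H3) depth=24
  + 25.204.128.0/22 (H2) depth=22
  + 0.0.0.0/0 (H5) depth=0
  + 25.192.0.0/12 (H0) depth=12
  + 25.0.0.0/8 (H7) depth=8
  ? 25.192.0.192  path d0:H5→d1:-→d2:-→d3:-→d4:-→d5:-→d6:-→d7:-→d8:H7→d9:-→d10:-→d11:-→d12:H0  best=H0
  + 250.128.0.0/12 (H3) depth=12
  ? 250.129.192.88  path d0:H5→d1:-→d2:-→d3:-→d4:-→d5:-→d6:-→d7:-→d8:-→d9:-→d10:-→d11:-→d12:H3→d13:-→d14:-→d15:-→d16:H4→d17:-→d18:-→d19:-→d20:H3  best=H3
  + 250.129.192.0/24 (H7) depth=24
  ? 21.41.18.15  path d0:H5→d1:-→d2:-→d3:-→d4:-→d5:-→d6:-→d7:-→d8:-→d9:-→d10:-→d11:-→d12:H3→d13:-→d14:-→d15:-→d16:-→d17:-→d18:-→d19:-→d20:-→d21:-→d22:-→d23:-→d24:H3  best=H3
  ? 250.129.192.3  path d0:H5→d1:-→d2:-→d3:-→d4:-→d5:-→d6:-→d7:-→d8:-→d9:-→d10:-→d11:-→d12:H3→d13:-→d14:-→d15:-→d16:H4→d17:-→d18:-→d19:-→d20:H3→d21:-→d22:-→d23:-→d24:H7  best=H7
  ? 25.192.1.114  path d0:H5→d1:-→d2:-→d3:-→d4:-→d5:-→d6:-→d7:-→d8:H7→d9:-→d10:-→d11:-→d12:H0  best=H0
  + 0.0.0.0/0 (H0) depth=0
  ? 21.32.88.4  path d0:H0→d1:-→d2:-→d3:-→d4:-→d5:-→d6:-→d7:-→d8:-→d9:-→d10:-→d11:-→d12:H3  best=H3
  - 25.0.0.0/8 clear@8
  ? 74.16.0.46  path d0:H0→d1:-→d2:-→d3:-→d4:-→d5:-→d6:-→d7:-→d8:-→d9:-→d10:-→d11:-→d12:H1  best=H1

== LOOKUPS ==
["no-route","H4","H3","H4","H3","H0","H3","H3","H7","H0","H3","H1"]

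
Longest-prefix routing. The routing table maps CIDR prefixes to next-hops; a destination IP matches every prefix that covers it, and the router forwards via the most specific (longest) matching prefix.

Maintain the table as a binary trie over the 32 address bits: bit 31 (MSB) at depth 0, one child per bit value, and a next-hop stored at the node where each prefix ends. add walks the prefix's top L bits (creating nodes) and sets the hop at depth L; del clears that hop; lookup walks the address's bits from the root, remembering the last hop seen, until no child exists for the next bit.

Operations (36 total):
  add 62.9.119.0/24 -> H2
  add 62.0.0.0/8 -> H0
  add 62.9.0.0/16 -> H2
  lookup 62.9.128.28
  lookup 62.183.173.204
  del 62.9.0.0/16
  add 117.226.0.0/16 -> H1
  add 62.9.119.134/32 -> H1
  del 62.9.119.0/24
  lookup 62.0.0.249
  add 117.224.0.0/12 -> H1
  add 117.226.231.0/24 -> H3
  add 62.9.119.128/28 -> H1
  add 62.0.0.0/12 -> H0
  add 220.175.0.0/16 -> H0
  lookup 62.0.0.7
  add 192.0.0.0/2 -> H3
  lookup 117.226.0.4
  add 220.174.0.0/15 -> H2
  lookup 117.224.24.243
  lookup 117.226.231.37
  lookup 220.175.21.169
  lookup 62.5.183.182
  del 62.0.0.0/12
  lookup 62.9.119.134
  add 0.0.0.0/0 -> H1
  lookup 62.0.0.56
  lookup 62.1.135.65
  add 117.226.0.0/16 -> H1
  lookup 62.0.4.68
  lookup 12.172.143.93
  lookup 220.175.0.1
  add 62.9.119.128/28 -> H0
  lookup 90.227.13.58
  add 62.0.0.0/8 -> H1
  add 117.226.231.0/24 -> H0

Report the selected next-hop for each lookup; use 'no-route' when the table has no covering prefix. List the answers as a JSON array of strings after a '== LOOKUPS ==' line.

Apply in order:
  + 62.9.119.0/24 (H2) depth=24
  + 62.0.0.0/8 (H0) depth=8
  + 62.9.0.0/16 (H2) depth=16
  Q 62.9.128.28: descend 0011111000001001 ; hops seen [H0,H2] ; pick H2
  Q 62.183.173.204: descend 00111110 ; hops seen [H0] ; pick H0
  del 62.9.0.0/16 (clear depth 16)
  + 117.226.0.0/16 (H1) depth=16
  + 62.9.119.134/32 (H1) depth=32
  del 62.9.119.0/24 (clear depth 24)
  Q 62.0.0.249: descend 001111100000 ; hops seen [H0] ; pick H0
  + 117.224.0.0/12 (H1) depth=12
  + 117.226.231.0/24 (H3) depth=24
  + 62.9.119.128/28 (H1) depth=28
  + 62.0.0.0/12 (H0) depth=12
  + 220.175.0.0/16 (H0) depth=16
  Q 62.0.0.7: descend 001111100000 ; hops seen [H0,H0] ; pick H0
  + 192.0.0.0/2 (H3) depth=2
  Q 117.226.0.4: descend 0111010111100010 ; hops seen [H1,H1] ; pick H1
  + 220.174.0.0/15 (H2) depth=15
  Q 117.224.24.243: descend 01110101111000 ; hops seen [H1] ; pick H1
  Q 117.226.231.37: descend 011101011110001011100111 ; hops seen [H1,H1,H3] ; pick H3
  Q 220.175.21.169: descend 1101110010101111 ; hops seen [H3,H2,H0] ; pick H0
  Q 62.5.183.182: descend 001111100000 ; hops seen [H0,H0] ; pick H0
  del 62.0.0.0/12 (clear depth 12)
  Q 62.9.119.134: descend 00111110000010010111011110000110 ; hops seen [H0,H1,H1] ; pick H1
  + 0.0.0.0/0 (H1) depth=0
  Q 62.0.0.56: descend 001111100000 ; hops seen [H1,H0] ; pick H0
  Q 62.1.135.65: descend 001111100000 ; hops seen [H1,H0] ; pick H0
  + 117.226.0.0/16 (H1) depth=16
  Q 62.0.4.68: descend 001111100000 ; hops seen [H1,H0] ; pick H0
  Q 12.172.143.93: descend 00 ; hops seen [H1] ; pick H1
  Q 220.175.0.1: descend 1101110010101111 ; hops seen [H1,H3,H2,H0] ; pick H0
  + 62.9.119.128/28 (H0) depth=28
  Q 90.227.13.58: descend 01 ; hops seen [H1] ; pick H1
  + 62.0.0.0/8 (H1) depth=8
  + 117.226.231.0/24 (H0) depth=24

== LOOKUPS ==
["H2","H0","H0","H0","H1","H1","H3","H0","H0","H1","H0","H0","H0","H1","H0","H1"]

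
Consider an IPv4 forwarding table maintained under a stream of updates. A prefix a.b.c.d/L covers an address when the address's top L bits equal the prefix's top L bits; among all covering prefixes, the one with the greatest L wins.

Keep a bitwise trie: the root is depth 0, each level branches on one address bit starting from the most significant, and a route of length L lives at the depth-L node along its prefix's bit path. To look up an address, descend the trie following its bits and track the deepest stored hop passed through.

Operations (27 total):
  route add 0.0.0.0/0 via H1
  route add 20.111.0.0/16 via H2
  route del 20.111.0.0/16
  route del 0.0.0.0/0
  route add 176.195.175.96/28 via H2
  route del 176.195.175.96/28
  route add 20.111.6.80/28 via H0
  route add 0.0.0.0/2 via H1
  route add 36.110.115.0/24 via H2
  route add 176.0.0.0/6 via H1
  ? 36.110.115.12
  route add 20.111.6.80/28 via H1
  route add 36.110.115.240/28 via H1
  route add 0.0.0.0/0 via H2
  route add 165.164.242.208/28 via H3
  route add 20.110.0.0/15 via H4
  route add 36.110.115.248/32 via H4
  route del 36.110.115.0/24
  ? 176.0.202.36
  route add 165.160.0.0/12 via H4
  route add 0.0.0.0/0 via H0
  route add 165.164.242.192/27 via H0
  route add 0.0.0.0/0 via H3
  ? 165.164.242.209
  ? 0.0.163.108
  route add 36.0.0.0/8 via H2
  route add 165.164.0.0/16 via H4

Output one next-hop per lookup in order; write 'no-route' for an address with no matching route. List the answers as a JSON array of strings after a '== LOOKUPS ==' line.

Process each operation:
  + 0.0.0.0/0 (H1) depth=0
  + 20.111.0.0/16 (H2) depth=16
  del 20.111.0.0/16 (clear depth 16)
  del 0.0.0.0/0 (clear depth 0)
  + 176.195.175.96/28 (H2) depth=28
  del 176.195.175.96/28 (clear depth 28)
  + 20.111.6.80/28 (H0) depth=28
  + 0.0.0.0/2 (H1) depth=2
  + 36.110.115.0/24 (H2) depth=24
  + 176.0.0.0/6 (H1) depth=6
  ? 36.110.115.12  path d0:-→d1:-→d2:H1→d3:-→d4:-→d5:-→d6:-→d7:-→d8:-→d9:-→d10:-→d11:-→d12:-→d13:-→d14:-→d15:-→d16:-→d17:-→d18:-→d19:-→d20:-→d21:-→d22:-→d23:-→d24:H2  best=H2
  + 20.111.6.80/28 (H1) depth=28
  + 36.110.115.240/28 (H1) depth=28
  + 0.0.0.0/0 (H2) depth=0
  + 165.164.242.208/28 (H3) depth=28
  + 20.110.0.0/15 (H4) depth=15
  + 36.110.115.248/32 (H4) depth=32
  del 36.110.115.0/24 (clear depth 24)
  ? 176.0.202.36  path d0:H2→d1:-→d2:-→d3:-→d4:-→d5:-→d6:H1→d7:-→d8:-  best=H1
  + 165.160.0.0/12 (H4) depth=12
  + 0.0.0.0/0 (H0) depth=0
  + 165.164.242.192/27 (H0) depth=27
  + 0.0.0.0/0 (H3) depth=0
  ? 165.164.242.209  path d0:H3→d1:-→d2:-→d3:-→d4:-→d5:-→d6:-→d7:-→d8:-→d9:-→d10:-→d11:-→d12:H4→d13:-→d14:-→d15:-→d16:-→d17:-→d18:-→d19:-→d20:-→d21:-→d22:-→d23:-→d24:-→d25:-→d26:-→d27:H0→d28:H3  best=H3
  ? 0.0.163.108  path d0:H3→d1:-→d2:H1→d3:-  best=H1
  + 36.0.0.0/8 (H2) depth=8
  + 165.164.0.0/16 (H4) depth=16

== LOOKUPS ==
["H2","H1","H3","H1"]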